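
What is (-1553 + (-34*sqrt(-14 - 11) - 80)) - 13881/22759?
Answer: -37179328/22759 - 170*I ≈ -1633.6 - 170.0*I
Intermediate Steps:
(-1553 + (-34*sqrt(-14 - 11) - 80)) - 13881/22759 = (-1553 + (-170*I - 80)) - 13881*1/22759 = (-1553 + (-170*I - 80)) - 13881/22759 = (-1553 + (-80 - 170*I)) - 13881/22759 = (-1633 - 170*I) - 13881/22759 = -37179328/22759 - 170*I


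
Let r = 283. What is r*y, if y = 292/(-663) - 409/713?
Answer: -135659729/472719 ≈ -286.98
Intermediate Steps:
y = -479363/472719 (y = 292*(-1/663) - 409*1/713 = -292/663 - 409/713 = -479363/472719 ≈ -1.0141)
r*y = 283*(-479363/472719) = -135659729/472719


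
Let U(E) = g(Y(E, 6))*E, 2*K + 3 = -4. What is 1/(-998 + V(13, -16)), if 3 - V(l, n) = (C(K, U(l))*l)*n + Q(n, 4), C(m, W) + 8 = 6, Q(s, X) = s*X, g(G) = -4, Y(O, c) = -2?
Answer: -1/1347 ≈ -0.00074239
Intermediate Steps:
K = -7/2 (K = -3/2 + (½)*(-4) = -3/2 - 2 = -7/2 ≈ -3.5000)
U(E) = -4*E
Q(s, X) = X*s
C(m, W) = -2 (C(m, W) = -8 + 6 = -2)
V(l, n) = 3 - 4*n + 2*l*n (V(l, n) = 3 - ((-2*l)*n + 4*n) = 3 - (-2*l*n + 4*n) = 3 - (4*n - 2*l*n) = 3 + (-4*n + 2*l*n) = 3 - 4*n + 2*l*n)
1/(-998 + V(13, -16)) = 1/(-998 + (3 - 4*(-16) + 2*13*(-16))) = 1/(-998 + (3 + 64 - 416)) = 1/(-998 - 349) = 1/(-1347) = -1/1347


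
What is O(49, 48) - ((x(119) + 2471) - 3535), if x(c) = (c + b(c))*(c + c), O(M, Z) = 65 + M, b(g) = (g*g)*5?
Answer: -16878734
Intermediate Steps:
b(g) = 5*g² (b(g) = g²*5 = 5*g²)
x(c) = 2*c*(c + 5*c²) (x(c) = (c + 5*c²)*(c + c) = (c + 5*c²)*(2*c) = 2*c*(c + 5*c²))
O(49, 48) - ((x(119) + 2471) - 3535) = (65 + 49) - ((119²*(2 + 10*119) + 2471) - 3535) = 114 - ((14161*(2 + 1190) + 2471) - 3535) = 114 - ((14161*1192 + 2471) - 3535) = 114 - ((16879912 + 2471) - 3535) = 114 - (16882383 - 3535) = 114 - 1*16878848 = 114 - 16878848 = -16878734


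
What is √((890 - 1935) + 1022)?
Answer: I*√23 ≈ 4.7958*I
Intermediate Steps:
√((890 - 1935) + 1022) = √(-1045 + 1022) = √(-23) = I*√23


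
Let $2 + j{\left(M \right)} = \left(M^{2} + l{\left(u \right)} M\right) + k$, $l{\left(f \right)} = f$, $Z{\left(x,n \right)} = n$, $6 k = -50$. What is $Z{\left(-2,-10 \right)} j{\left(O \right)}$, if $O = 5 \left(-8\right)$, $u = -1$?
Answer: $- \frac{48890}{3} \approx -16297.0$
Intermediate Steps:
$k = - \frac{25}{3}$ ($k = \frac{1}{6} \left(-50\right) = - \frac{25}{3} \approx -8.3333$)
$O = -40$
$j{\left(M \right)} = - \frac{31}{3} + M^{2} - M$ ($j{\left(M \right)} = -2 - \left(\frac{25}{3} + M - M^{2}\right) = - \frac{31}{3} + M^{2} - M$)
$Z{\left(-2,-10 \right)} j{\left(O \right)} = - 10 \left(- \frac{31}{3} + \left(-40\right)^{2} - -40\right) = - 10 \left(- \frac{31}{3} + 1600 + 40\right) = \left(-10\right) \frac{4889}{3} = - \frac{48890}{3}$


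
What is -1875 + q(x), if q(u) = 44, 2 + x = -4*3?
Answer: -1831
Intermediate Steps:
x = -14 (x = -2 - 4*3 = -2 - 12 = -14)
-1875 + q(x) = -1875 + 44 = -1831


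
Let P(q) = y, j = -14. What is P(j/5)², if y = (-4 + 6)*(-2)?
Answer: 16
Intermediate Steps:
y = -4 (y = 2*(-2) = -4)
P(q) = -4
P(j/5)² = (-4)² = 16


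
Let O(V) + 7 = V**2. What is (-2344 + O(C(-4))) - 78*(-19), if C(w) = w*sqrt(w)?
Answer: -933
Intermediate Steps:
C(w) = w**(3/2)
O(V) = -7 + V**2
(-2344 + O(C(-4))) - 78*(-19) = (-2344 + (-7 + ((-4)**(3/2))**2)) - 78*(-19) = (-2344 + (-7 + (-8*I)**2)) + 1482 = (-2344 + (-7 - 64)) + 1482 = (-2344 - 71) + 1482 = -2415 + 1482 = -933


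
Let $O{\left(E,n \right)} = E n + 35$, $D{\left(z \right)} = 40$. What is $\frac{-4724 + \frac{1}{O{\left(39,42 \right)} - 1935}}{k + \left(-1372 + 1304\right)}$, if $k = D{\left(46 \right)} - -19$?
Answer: $\frac{137521}{262} \approx 524.89$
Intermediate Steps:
$O{\left(E,n \right)} = 35 + E n$
$k = 59$ ($k = 40 - -19 = 40 + 19 = 59$)
$\frac{-4724 + \frac{1}{O{\left(39,42 \right)} - 1935}}{k + \left(-1372 + 1304\right)} = \frac{-4724 + \frac{1}{\left(35 + 39 \cdot 42\right) - 1935}}{59 + \left(-1372 + 1304\right)} = \frac{-4724 + \frac{1}{\left(35 + 1638\right) - 1935}}{59 - 68} = \frac{-4724 + \frac{1}{1673 - 1935}}{-9} = \left(-4724 + \frac{1}{-262}\right) \left(- \frac{1}{9}\right) = \left(-4724 - \frac{1}{262}\right) \left(- \frac{1}{9}\right) = \left(- \frac{1237689}{262}\right) \left(- \frac{1}{9}\right) = \frac{137521}{262}$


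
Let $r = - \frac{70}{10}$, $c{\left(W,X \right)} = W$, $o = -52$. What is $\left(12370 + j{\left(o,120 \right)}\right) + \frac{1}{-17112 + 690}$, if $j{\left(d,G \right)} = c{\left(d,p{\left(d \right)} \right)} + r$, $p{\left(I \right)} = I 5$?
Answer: $\frac{202171241}{16422} \approx 12311.0$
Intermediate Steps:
$p{\left(I \right)} = 5 I$
$r = -7$ ($r = \left(-70\right) \frac{1}{10} = -7$)
$j{\left(d,G \right)} = -7 + d$ ($j{\left(d,G \right)} = d - 7 = -7 + d$)
$\left(12370 + j{\left(o,120 \right)}\right) + \frac{1}{-17112 + 690} = \left(12370 - 59\right) + \frac{1}{-17112 + 690} = \left(12370 - 59\right) + \frac{1}{-16422} = 12311 - \frac{1}{16422} = \frac{202171241}{16422}$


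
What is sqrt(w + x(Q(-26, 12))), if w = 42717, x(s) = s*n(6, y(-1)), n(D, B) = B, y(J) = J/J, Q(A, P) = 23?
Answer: 2*sqrt(10685) ≈ 206.74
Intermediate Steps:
y(J) = 1
x(s) = s (x(s) = s*1 = s)
sqrt(w + x(Q(-26, 12))) = sqrt(42717 + 23) = sqrt(42740) = 2*sqrt(10685)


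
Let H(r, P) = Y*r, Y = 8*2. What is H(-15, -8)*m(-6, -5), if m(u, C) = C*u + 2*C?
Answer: -4800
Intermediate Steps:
Y = 16
m(u, C) = 2*C + C*u
H(r, P) = 16*r
H(-15, -8)*m(-6, -5) = (16*(-15))*(-5*(2 - 6)) = -(-1200)*(-4) = -240*20 = -4800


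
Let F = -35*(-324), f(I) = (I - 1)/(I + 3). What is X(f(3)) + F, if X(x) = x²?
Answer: 102061/9 ≈ 11340.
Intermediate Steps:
f(I) = (-1 + I)/(3 + I)
F = 11340
X(f(3)) + F = ((-1 + 3)/(3 + 3))² + 11340 = (2/6)² + 11340 = ((⅙)*2)² + 11340 = (⅓)² + 11340 = ⅑ + 11340 = 102061/9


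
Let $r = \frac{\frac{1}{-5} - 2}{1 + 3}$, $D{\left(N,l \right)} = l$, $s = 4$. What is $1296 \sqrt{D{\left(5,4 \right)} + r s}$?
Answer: $\frac{3888 \sqrt{5}}{5} \approx 1738.8$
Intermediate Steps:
$r = - \frac{11}{20}$ ($r = \frac{- \frac{1}{5} - 2}{4} = \left(- \frac{11}{5}\right) \frac{1}{4} = - \frac{11}{20} \approx -0.55$)
$1296 \sqrt{D{\left(5,4 \right)} + r s} = 1296 \sqrt{4 - \frac{11}{5}} = 1296 \sqrt{\frac{9}{5}} = 1296 \frac{3 \sqrt{5}}{5} = \frac{3888 \sqrt{5}}{5}$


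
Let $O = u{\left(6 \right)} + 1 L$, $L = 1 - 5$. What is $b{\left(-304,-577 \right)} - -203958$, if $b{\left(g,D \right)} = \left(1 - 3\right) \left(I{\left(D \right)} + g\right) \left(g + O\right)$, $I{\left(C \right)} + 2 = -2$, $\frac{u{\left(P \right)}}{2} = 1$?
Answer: $15462$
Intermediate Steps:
$u{\left(P \right)} = 2$ ($u{\left(P \right)} = 2 \cdot 1 = 2$)
$I{\left(C \right)} = -4$ ($I{\left(C \right)} = -2 - 2 = -4$)
$L = -4$
$O = -2$ ($O = 2 + 1 \left(-4\right) = 2 - 4 = -2$)
$b{\left(g,D \right)} = \left(-2 + g\right) \left(8 - 2 g\right)$ ($b{\left(g,D \right)} = \left(1 - 3\right) \left(-4 + g\right) \left(g - 2\right) = - 2 \left(-4 + g\right) \left(-2 + g\right) = \left(8 - 2 g\right) \left(-2 + g\right) = \left(-2 + g\right) \left(8 - 2 g\right)$)
$b{\left(-304,-577 \right)} - -203958 = \left(-16 - 2 \left(-304\right)^{2} + 12 \left(-304\right)\right) - -203958 = \left(-16 - 184832 - 3648\right) + 203958 = -188496 + 203958 = 15462$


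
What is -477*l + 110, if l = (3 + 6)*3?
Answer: -12769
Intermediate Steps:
l = 27 (l = 9*3 = 27)
-477*l + 110 = -477*27 + 110 = -12879 + 110 = -12769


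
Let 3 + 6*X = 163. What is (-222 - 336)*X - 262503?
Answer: -277383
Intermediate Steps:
X = 80/3 (X = -1/2 + (1/6)*163 = -1/2 + 163/6 = 80/3 ≈ 26.667)
(-222 - 336)*X - 262503 = (-222 - 336)*(80/3) - 262503 = -558*80/3 - 262503 = -14880 - 262503 = -277383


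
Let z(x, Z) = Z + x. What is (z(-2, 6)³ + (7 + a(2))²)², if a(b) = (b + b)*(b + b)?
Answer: 351649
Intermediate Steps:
a(b) = 4*b² (a(b) = (2*b)*(2*b) = 4*b²)
(z(-2, 6)³ + (7 + a(2))²)² = ((6 - 2)³ + (7 + 4*2²)²)² = (4³ + (7 + 4*4)²)² = (64 + (7 + 16)²)² = (64 + 23²)² = (64 + 529)² = 593² = 351649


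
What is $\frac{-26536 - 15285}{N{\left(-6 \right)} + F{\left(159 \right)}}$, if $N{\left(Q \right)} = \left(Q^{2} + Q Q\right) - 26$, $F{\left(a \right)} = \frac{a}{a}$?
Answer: $- \frac{41821}{47} \approx -889.81$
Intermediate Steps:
$F{\left(a \right)} = 1$
$N{\left(Q \right)} = -26 + 2 Q^{2}$ ($N{\left(Q \right)} = \left(Q^{2} + Q^{2}\right) - 26 = 2 Q^{2} - 26 = -26 + 2 Q^{2}$)
$\frac{-26536 - 15285}{N{\left(-6 \right)} + F{\left(159 \right)}} = \frac{-26536 - 15285}{\left(-26 + 2 \left(-6\right)^{2}\right) + 1} = - \frac{41821}{\left(-26 + 2 \cdot 36\right) + 1} = - \frac{41821}{\left(-26 + 72\right) + 1} = - \frac{41821}{46 + 1} = - \frac{41821}{47}$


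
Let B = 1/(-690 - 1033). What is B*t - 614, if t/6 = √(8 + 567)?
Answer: -614 - 30*√23/1723 ≈ -614.08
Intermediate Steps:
t = 30*√23 (t = 6*√(8 + 567) = 6*√575 = 6*(5*√23) = 30*√23 ≈ 143.88)
B = -1/1723 (B = 1/(-1723) = -1/1723 ≈ -0.00058038)
B*t - 614 = -30*√23/1723 - 614 = -614 - 30*√23/1723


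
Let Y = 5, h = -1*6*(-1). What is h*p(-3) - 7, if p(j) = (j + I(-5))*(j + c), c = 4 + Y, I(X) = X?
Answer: -295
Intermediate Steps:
h = 6 (h = -6*(-1) = 6)
c = 9 (c = 4 + 5 = 9)
p(j) = (-5 + j)*(9 + j) (p(j) = (j - 5)*(j + 9) = (-5 + j)*(9 + j))
h*p(-3) - 7 = 6*(-45 + (-3)² + 4*(-3)) - 7 = 6*(-45 + 9 - 12) - 7 = 6*(-48) - 7 = -288 - 7 = -295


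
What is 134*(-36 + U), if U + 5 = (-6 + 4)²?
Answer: -4958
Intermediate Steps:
U = -1 (U = -5 + (-6 + 4)² = -5 + (-2)² = -5 + 4 = -1)
134*(-36 + U) = 134*(-36 - 1) = 134*(-37) = -4958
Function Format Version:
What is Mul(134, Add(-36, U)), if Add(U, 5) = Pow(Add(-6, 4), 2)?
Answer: -4958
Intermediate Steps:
U = -1 (U = Add(-5, Pow(Add(-6, 4), 2)) = Add(-5, Pow(-2, 2)) = Add(-5, 4) = -1)
Mul(134, Add(-36, U)) = Mul(134, Add(-36, -1)) = Mul(134, -37) = -4958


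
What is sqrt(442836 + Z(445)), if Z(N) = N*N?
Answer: sqrt(640861) ≈ 800.54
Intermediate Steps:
Z(N) = N**2
sqrt(442836 + Z(445)) = sqrt(442836 + 445**2) = sqrt(442836 + 198025) = sqrt(640861)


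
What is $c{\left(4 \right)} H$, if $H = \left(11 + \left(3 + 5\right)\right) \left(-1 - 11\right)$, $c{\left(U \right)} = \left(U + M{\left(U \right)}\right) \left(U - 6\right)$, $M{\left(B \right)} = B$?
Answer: $3648$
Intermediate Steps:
$c{\left(U \right)} = 2 U \left(-6 + U\right)$ ($c{\left(U \right)} = \left(U + U\right) \left(U - 6\right) = 2 U \left(-6 + U\right)$)
$H = -228$ ($H = \left(11 + 8\right) \left(-12\right) = 19 \left(-12\right) = -228$)
$c{\left(4 \right)} H = 2 \cdot 4 \left(-6 + 4\right) \left(-228\right) = 2 \cdot 4 \left(-2\right) \left(-228\right) = \left(-16\right) \left(-228\right) = 3648$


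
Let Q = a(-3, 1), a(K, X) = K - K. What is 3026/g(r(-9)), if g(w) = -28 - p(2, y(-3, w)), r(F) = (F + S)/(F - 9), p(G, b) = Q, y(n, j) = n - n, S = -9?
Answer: -1513/14 ≈ -108.07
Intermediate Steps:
a(K, X) = 0
y(n, j) = 0
Q = 0
p(G, b) = 0
r(F) = 1 (r(F) = (F - 9)/(F - 9) = (-9 + F)/(-9 + F) = 1)
g(w) = -28 (g(w) = -28 - 1*0 = -28 + 0 = -28)
3026/g(r(-9)) = 3026/(-28) = 3026*(-1/28) = -1513/14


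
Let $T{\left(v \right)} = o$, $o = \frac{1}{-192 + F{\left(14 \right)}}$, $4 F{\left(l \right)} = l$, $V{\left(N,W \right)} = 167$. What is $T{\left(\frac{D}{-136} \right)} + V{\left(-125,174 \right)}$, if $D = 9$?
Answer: $\frac{62957}{377} \approx 166.99$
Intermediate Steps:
$F{\left(l \right)} = \frac{l}{4}$
$o = - \frac{2}{377}$ ($o = \frac{1}{-192 + \frac{1}{4} \cdot 14} = \frac{1}{-192 + \frac{7}{2}} = \frac{1}{- \frac{377}{2}} = - \frac{2}{377} \approx -0.005305$)
$T{\left(v \right)} = - \frac{2}{377}$
$T{\left(\frac{D}{-136} \right)} + V{\left(-125,174 \right)} = - \frac{2}{377} + 167 = \frac{62957}{377}$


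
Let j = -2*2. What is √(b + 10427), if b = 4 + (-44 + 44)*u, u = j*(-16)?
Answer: 3*√1159 ≈ 102.13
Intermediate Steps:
j = -4
u = 64 (u = -4*(-16) = 64)
b = 4 (b = 4 + (-44 + 44)*64 = 4 + 0*64 = 4 + 0 = 4)
√(b + 10427) = √(4 + 10427) = √10431 = 3*√1159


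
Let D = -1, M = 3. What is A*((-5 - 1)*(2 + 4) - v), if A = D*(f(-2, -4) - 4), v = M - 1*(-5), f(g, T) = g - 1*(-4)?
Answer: -88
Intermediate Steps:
f(g, T) = 4 + g (f(g, T) = g + 4 = 4 + g)
v = 8 (v = 3 - 1*(-5) = 3 + 5 = 8)
A = 2 (A = -((4 - 2) - 4) = -(2 - 4) = -1*(-2) = 2)
A*((-5 - 1)*(2 + 4) - v) = 2*((-5 - 1)*(2 + 4) - 1*8) = 2*(-6*6 - 8) = 2*(-36 - 8) = 2*(-44) = -88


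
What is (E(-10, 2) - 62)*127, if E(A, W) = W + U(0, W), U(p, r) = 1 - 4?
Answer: -8001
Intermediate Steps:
U(p, r) = -3
E(A, W) = -3 + W (E(A, W) = W - 3 = -3 + W)
(E(-10, 2) - 62)*127 = ((-3 + 2) - 62)*127 = (-1 - 62)*127 = -63*127 = -8001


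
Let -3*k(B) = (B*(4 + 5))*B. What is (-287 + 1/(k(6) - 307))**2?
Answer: 14186239236/172225 ≈ 82370.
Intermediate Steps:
k(B) = -3*B**2 (k(B) = -B*(4 + 5)*B/3 = -B*9*B/3 = -9*B*B/3 = -3*B**2)
(-287 + 1/(k(6) - 307))**2 = (-287 + 1/(-3*6**2 - 307))**2 = (-287 + 1/(-3*36 - 307))**2 = (-287 + 1/(-108 - 307))**2 = (-287 + 1/(-415))**2 = (-287 - 1/415)**2 = (-119106/415)**2 = 14186239236/172225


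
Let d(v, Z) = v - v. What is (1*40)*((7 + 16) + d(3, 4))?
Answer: 920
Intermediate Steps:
d(v, Z) = 0
(1*40)*((7 + 16) + d(3, 4)) = (1*40)*((7 + 16) + 0) = 40*(23 + 0) = 40*23 = 920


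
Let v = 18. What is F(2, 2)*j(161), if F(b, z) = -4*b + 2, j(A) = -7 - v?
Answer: 150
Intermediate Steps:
j(A) = -25 (j(A) = -7 - 1*18 = -7 - 18 = -25)
F(b, z) = 2 - 4*b
F(2, 2)*j(161) = (2 - 4*2)*(-25) = (2 - 8)*(-25) = -6*(-25) = 150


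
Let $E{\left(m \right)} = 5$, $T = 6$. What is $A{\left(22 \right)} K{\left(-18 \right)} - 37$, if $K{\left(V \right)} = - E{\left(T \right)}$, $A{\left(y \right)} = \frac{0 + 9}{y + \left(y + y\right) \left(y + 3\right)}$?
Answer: $- \frac{13853}{374} \approx -37.04$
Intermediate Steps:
$A{\left(y \right)} = \frac{9}{y + 2 y \left(3 + y\right)}$
$K{\left(V \right)} = -5$ ($K{\left(V \right)} = \left(-1\right) 5 = -5$)
$A{\left(22 \right)} K{\left(-18 \right)} - 37 = \frac{9}{22 \left(7 + 2 \cdot 22\right)} \left(-5\right) - 37 = 9 \cdot \frac{1}{22} \frac{1}{7 + 44} \left(-5\right) - 37 = 9 \cdot \frac{1}{22} \cdot \frac{1}{51} \left(-5\right) - 37 = \frac{3}{374} \left(-5\right) - 37 = - \frac{15}{374} - 37 = - \frac{13853}{374}$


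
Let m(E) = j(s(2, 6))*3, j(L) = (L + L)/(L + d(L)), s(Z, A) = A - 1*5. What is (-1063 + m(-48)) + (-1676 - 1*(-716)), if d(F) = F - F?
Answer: -2017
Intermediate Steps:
d(F) = 0
s(Z, A) = -5 + A (s(Z, A) = A - 5 = -5 + A)
j(L) = 2 (j(L) = (L + L)/(L + 0) = (2*L)/L = 2)
m(E) = 6 (m(E) = 2*3 = 6)
(-1063 + m(-48)) + (-1676 - 1*(-716)) = (-1063 + 6) + (-1676 - 1*(-716)) = -1057 + (-1676 + 716) = -1057 - 960 = -2017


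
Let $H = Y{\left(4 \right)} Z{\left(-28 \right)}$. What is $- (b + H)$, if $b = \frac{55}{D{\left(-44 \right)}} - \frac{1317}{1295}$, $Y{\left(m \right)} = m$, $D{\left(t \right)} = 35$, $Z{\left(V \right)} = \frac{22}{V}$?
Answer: $\frac{3352}{1295} \approx 2.5884$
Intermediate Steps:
$H = - \frac{22}{7}$ ($H = 4 \frac{22}{-28} = 4 \cdot 22 \left(- \frac{1}{28}\right) = 4 \left(- \frac{11}{14}\right) = - \frac{22}{7} \approx -3.1429$)
$b = \frac{718}{1295}$ ($b = \frac{55}{35} - \frac{1317}{1295} = 55 \cdot \frac{1}{35} - \frac{1317}{1295} = \frac{11}{7} - \frac{1317}{1295} = \frac{718}{1295} \approx 0.55444$)
$- (b + H) = - (\frac{718}{1295} - \frac{22}{7}) = \left(-1\right) \left(- \frac{3352}{1295}\right) = \frac{3352}{1295}$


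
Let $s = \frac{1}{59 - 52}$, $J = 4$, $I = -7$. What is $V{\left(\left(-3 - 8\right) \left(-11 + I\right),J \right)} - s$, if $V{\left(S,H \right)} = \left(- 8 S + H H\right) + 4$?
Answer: $- \frac{10949}{7} \approx -1564.1$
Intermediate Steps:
$V{\left(S,H \right)} = 4 + H^{2} - 8 S$ ($V{\left(S,H \right)} = \left(- 8 S + H^{2}\right) + 4 = \left(H^{2} - 8 S\right) + 4 = 4 + H^{2} - 8 S$)
$s = \frac{1}{7} \approx 0.14286$
$V{\left(\left(-3 - 8\right) \left(-11 + I\right),J \right)} - s = \left(4 + 4^{2} - 8 \left(-3 - 8\right) \left(-11 - 7\right)\right) - \frac{1}{7} = \left(4 + 16 - 8 \left(\left(-11\right) \left(-18\right)\right)\right) - \frac{1}{7} = \left(4 + 16 - 1584\right) - \frac{1}{7} = -1564 - \frac{1}{7} = - \frac{10949}{7}$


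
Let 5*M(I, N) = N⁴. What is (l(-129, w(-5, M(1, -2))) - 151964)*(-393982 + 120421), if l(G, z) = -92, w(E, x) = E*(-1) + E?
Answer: 41596591416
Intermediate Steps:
M(I, N) = N⁴/5
w(E, x) = 0 (w(E, x) = -E + E = 0)
(l(-129, w(-5, M(1, -2))) - 151964)*(-393982 + 120421) = (-92 - 151964)*(-393982 + 120421) = -152056*(-273561) = 41596591416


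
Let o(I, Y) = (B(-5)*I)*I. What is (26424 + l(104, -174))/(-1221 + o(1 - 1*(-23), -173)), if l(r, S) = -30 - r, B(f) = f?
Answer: -26290/4101 ≈ -6.4106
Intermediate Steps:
o(I, Y) = -5*I² (o(I, Y) = (-5*I)*I = -5*I²)
(26424 + l(104, -174))/(-1221 + o(1 - 1*(-23), -173)) = (26424 + (-30 - 1*104))/(-1221 - 5*(1 - 1*(-23))²) = (26424 + (-30 - 104))/(-1221 - 5*(1 + 23)²) = (26424 - 134)/(-1221 - 5*24²) = 26290/(-1221 - 5*576) = 26290/(-1221 - 2880) = 26290/(-4101) = 26290*(-1/4101) = -26290/4101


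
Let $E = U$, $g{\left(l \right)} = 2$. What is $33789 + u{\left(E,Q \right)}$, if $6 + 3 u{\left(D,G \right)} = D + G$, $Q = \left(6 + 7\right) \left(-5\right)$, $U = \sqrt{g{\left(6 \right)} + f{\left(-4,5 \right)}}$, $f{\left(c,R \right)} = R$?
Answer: $\frac{101296}{3} + \frac{\sqrt{7}}{3} \approx 33766.0$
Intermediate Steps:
$U = \sqrt{7}$ ($U = \sqrt{2 + 5} = \sqrt{7} \approx 2.6458$)
$Q = -65$ ($Q = 13 \left(-5\right) = -65$)
$E = \sqrt{7} \approx 2.6458$
$u{\left(D,G \right)} = -2 + \frac{D}{3} + \frac{G}{3}$ ($u{\left(D,G \right)} = -2 + \frac{D + G}{3} = -2 + \left(\frac{D}{3} + \frac{G}{3}\right) = -2 + \frac{D}{3} + \frac{G}{3}$)
$33789 + u{\left(E,Q \right)} = 33789 + \left(-2 + \frac{\sqrt{7}}{3} + \frac{1}{3} \left(-65\right)\right) = 33789 - \left(\frac{71}{3} - \frac{\sqrt{7}}{3}\right) = \frac{101296}{3} + \frac{\sqrt{7}}{3}$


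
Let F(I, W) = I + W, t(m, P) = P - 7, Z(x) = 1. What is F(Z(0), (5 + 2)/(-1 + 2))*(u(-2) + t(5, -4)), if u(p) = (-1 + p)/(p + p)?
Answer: -82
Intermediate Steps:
t(m, P) = -7 + P
u(p) = (-1 + p)/(2*p) (u(p) = (-1 + p)/((2*p)) = (-1 + p)*(1/(2*p)) = (-1 + p)/(2*p))
F(Z(0), (5 + 2)/(-1 + 2))*(u(-2) + t(5, -4)) = (1 + (5 + 2)/(-1 + 2))*((1/2)*(-1 - 2)/(-2) + (-7 - 4)) = (1 + 7/1)*((1/2)*(-1/2)*(-3) - 11) = (1 + 7*1)*(3/4 - 11) = (1 + 7)*(-41/4) = 8*(-41/4) = -82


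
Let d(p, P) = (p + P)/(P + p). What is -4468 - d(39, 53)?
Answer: -4469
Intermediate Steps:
d(p, P) = 1 (d(p, P) = (P + p)/(P + p) = 1)
-4468 - d(39, 53) = -4468 - 1*1 = -4468 - 1 = -4469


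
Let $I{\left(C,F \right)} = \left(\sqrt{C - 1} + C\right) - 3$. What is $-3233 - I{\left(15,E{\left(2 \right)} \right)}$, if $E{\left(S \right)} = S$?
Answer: $-3245 - \sqrt{14} \approx -3248.7$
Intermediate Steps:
$I{\left(C,F \right)} = -3 + C + \sqrt{-1 + C}$ ($I{\left(C,F \right)} = \left(\sqrt{-1 + C} + C\right) - 3 = \left(C + \sqrt{-1 + C}\right) - 3 = -3 + C + \sqrt{-1 + C}$)
$-3233 - I{\left(15,E{\left(2 \right)} \right)} = -3233 - \left(-3 + 15 + \sqrt{-1 + 15}\right) = -3233 - \left(-3 + 15 + \sqrt{14}\right) = -3233 - \left(12 + \sqrt{14}\right) = -3245 - \sqrt{14}$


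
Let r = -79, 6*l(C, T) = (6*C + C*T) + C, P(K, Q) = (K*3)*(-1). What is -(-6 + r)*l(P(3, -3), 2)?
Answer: -2295/2 ≈ -1147.5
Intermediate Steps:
P(K, Q) = -3*K (P(K, Q) = (3*K)*(-1) = -3*K)
l(C, T) = 7*C/6 + C*T/6 (l(C, T) = ((6*C + C*T) + C)/6 = (7*C + C*T)/6 = 7*C/6 + C*T/6)
-(-6 + r)*l(P(3, -3), 2) = -(-6 - 79)*(-3*3)*(7 + 2)/6 = -(-85)*(⅙)*(-9)*9 = -(-85)*(-27)/2 = -1*2295/2 = -2295/2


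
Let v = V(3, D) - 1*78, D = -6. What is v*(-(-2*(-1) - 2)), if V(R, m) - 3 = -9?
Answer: 0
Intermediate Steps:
V(R, m) = -6 (V(R, m) = 3 - 9 = -6)
v = -84 (v = -6 - 1*78 = -6 - 78 = -84)
v*(-(-2*(-1) - 2)) = -(-84)*(-2*(-1) - 2) = -(-84)*(2 - 2) = -(-84)*0 = -84*0 = 0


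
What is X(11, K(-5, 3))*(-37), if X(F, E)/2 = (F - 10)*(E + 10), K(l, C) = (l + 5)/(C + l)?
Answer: -740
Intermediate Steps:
K(l, C) = (5 + l)/(C + l)
X(F, E) = 2*(-10 + F)*(10 + E) (X(F, E) = 2*((F - 10)*(E + 10)) = 2*((-10 + F)*(10 + E)) = 2*(-10 + F)*(10 + E))
X(11, K(-5, 3))*(-37) = (-200 - 20*(5 - 5)/(3 - 5) + 20*11 + 2*((5 - 5)/(3 - 5))*11)*(-37) = (-200 - 20*0/(-2) + 220 + 2*(0/(-2))*11)*(-37) = (-200 - (-10)*0 + 220 + 2*(-½*0)*11)*(-37) = (-200 - 20*0 + 220 + 2*0*11)*(-37) = (-200 + 0 + 220 + 0)*(-37) = 20*(-37) = -740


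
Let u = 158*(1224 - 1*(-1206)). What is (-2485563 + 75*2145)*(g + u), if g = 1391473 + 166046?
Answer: -4513286439792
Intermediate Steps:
g = 1557519
u = 383940 (u = 158*(1224 + 1206) = 158*2430 = 383940)
(-2485563 + 75*2145)*(g + u) = (-2485563 + 75*2145)*(1557519 + 383940) = (-2485563 + 160875)*1941459 = -2324688*1941459 = -4513286439792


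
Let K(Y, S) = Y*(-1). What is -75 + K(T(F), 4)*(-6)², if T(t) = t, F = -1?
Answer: -39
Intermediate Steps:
K(Y, S) = -Y
-75 + K(T(F), 4)*(-6)² = -75 - 1*(-1)*(-6)² = -75 + 1*36 = -75 + 36 = -39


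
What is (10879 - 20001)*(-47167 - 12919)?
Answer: 548104492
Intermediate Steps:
(10879 - 20001)*(-47167 - 12919) = -9122*(-60086) = 548104492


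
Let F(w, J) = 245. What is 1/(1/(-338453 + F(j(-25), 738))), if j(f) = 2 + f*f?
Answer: -338208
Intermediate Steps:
j(f) = 2 + f**2
1/(1/(-338453 + F(j(-25), 738))) = 1/(1/(-338453 + 245)) = 1/(1/(-338208)) = 1/(-1/338208) = -338208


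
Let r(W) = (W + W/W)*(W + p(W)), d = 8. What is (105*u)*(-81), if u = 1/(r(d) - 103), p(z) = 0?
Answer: 8505/31 ≈ 274.35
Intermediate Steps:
r(W) = W*(1 + W) (r(W) = (W + W/W)*(W + 0) = (W + 1)*W = (1 + W)*W = W*(1 + W))
u = -1/31 (u = 1/(8*(1 + 8) - 103) = 1/(8*9 - 103) = 1/(72 - 103) = 1/(-31) = -1/31 ≈ -0.032258)
(105*u)*(-81) = (105*(-1/31))*(-81) = -105/31*(-81) = 8505/31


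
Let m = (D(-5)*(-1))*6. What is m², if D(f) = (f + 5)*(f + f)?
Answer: 0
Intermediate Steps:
D(f) = 2*f*(5 + f) (D(f) = (5 + f)*(2*f) = 2*f*(5 + f))
m = 0 (m = ((2*(-5)*(5 - 5))*(-1))*6 = ((2*(-5)*0)*(-1))*6 = (0*(-1))*6 = 0*6 = 0)
m² = 0² = 0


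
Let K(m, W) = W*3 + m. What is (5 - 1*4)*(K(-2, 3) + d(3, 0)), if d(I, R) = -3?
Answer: 4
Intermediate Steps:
K(m, W) = m + 3*W (K(m, W) = 3*W + m = m + 3*W)
(5 - 1*4)*(K(-2, 3) + d(3, 0)) = (5 - 1*4)*((-2 + 3*3) - 3) = (5 - 4)*((-2 + 9) - 3) = 1*(7 - 3) = 1*4 = 4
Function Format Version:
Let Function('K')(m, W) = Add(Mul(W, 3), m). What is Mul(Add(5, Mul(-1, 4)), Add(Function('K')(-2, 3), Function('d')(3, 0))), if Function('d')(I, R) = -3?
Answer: 4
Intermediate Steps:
Function('K')(m, W) = Add(m, Mul(3, W)) (Function('K')(m, W) = Add(Mul(3, W), m) = Add(m, Mul(3, W)))
Mul(Add(5, Mul(-1, 4)), Add(Function('K')(-2, 3), Function('d')(3, 0))) = Mul(Add(5, Mul(-1, 4)), Add(Add(-2, Mul(3, 3)), -3)) = Mul(Add(5, -4), Add(Add(-2, 9), -3)) = Mul(1, Add(7, -3)) = Mul(1, 4) = 4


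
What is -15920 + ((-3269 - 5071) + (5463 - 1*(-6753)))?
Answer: -12044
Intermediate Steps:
-15920 + ((-3269 - 5071) + (5463 - 1*(-6753))) = -15920 + (-8340 + (5463 + 6753)) = -15920 + (-8340 + 12216) = -15920 + 3876 = -12044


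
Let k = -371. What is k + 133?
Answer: -238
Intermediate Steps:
k + 133 = -371 + 133 = -238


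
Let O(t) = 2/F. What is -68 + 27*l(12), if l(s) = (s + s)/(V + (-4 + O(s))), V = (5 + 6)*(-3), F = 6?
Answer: -4712/55 ≈ -85.673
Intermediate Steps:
V = -33 (V = 11*(-3) = -33)
O(t) = ⅓ (O(t) = 2/6 = 2*(⅙) = ⅓)
l(s) = -3*s/55 (l(s) = (s + s)/(-33 + (-4 + ⅓)) = (2*s)/(-33 - 11/3) = (2*s)/(-110/3) = (2*s)*(-3/110) = -3*s/55)
-68 + 27*l(12) = -68 + 27*(-3/55*12) = -68 + 27*(-36/55) = -68 - 972/55 = -4712/55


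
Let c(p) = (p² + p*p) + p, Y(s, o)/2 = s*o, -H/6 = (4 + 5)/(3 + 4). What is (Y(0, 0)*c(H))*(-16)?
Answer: 0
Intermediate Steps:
H = -54/7 (H = -6*(4 + 5)/(3 + 4) = -54/7 ≈ -7.7143)
Y(s, o) = 2*o*s (Y(s, o) = 2*(s*o) = 2*(o*s) = 2*o*s)
c(p) = p + 2*p² (c(p) = (p² + p²) + p = 2*p² + p = p + 2*p²)
(Y(0, 0)*c(H))*(-16) = ((2*0*0)*(-54*(1 + 2*(-54/7))/7))*(-16) = (0*(-54*(1 - 108/7)/7))*(-16) = (0*(-54/7*(-101/7)))*(-16) = (0*(5454/49))*(-16) = 0*(-16) = 0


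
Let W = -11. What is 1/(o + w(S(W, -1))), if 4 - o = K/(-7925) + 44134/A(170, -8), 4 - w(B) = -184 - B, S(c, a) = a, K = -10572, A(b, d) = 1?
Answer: -7925/348258847 ≈ -2.2756e-5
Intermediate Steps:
w(B) = 188 + B (w(B) = 4 - (-184 - B) = 4 + (184 + B) = 188 + B)
o = -349740822/7925 (o = 4 - (-10572/(-7925) + 44134/1) = 4 - (-10572*(-1/7925) + 44134*1) = 4 - (10572/7925 + 44134) = 4 - 1*349772522/7925 = 4 - 349772522/7925 = -349740822/7925 ≈ -44131.)
1/(o + w(S(W, -1))) = 1/(-349740822/7925 + (188 - 1)) = 1/(-349740822/7925 + 187) = 1/(-348258847/7925) = -7925/348258847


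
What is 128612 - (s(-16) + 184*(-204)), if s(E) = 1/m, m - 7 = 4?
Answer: 1827627/11 ≈ 1.6615e+5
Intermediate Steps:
m = 11 (m = 7 + 4 = 11)
s(E) = 1/11
128612 - (s(-16) + 184*(-204)) = 128612 - (1/11 + 184*(-204)) = 128612 - (1/11 - 37536) = 128612 - 1*(-412895/11) = 128612 + 412895/11 = 1827627/11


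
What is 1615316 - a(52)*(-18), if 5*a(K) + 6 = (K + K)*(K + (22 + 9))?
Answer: 8231848/5 ≈ 1.6464e+6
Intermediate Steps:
a(K) = -6/5 + 2*K*(31 + K)/5 (a(K) = -6/5 + ((K + K)*(K + (22 + 9)))/5 = -6/5 + ((2*K)*(K + 31))/5 = -6/5 + ((2*K)*(31 + K))/5 = -6/5 + (2*K*(31 + K))/5 = -6/5 + 2*K*(31 + K)/5)
1615316 - a(52)*(-18) = 1615316 - (-6/5 + (⅖)*52² + (62/5)*52)*(-18) = 1615316 - (-6/5 + (⅖)*2704 + 3224/5)*(-18) = 1615316 - (-6/5 + 5408/5 + 3224/5)*(-18) = 1615316 - 8626*(-18)/5 = 1615316 - 1*(-155268/5) = 1615316 + 155268/5 = 8231848/5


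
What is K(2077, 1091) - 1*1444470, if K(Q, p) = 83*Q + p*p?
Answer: -81798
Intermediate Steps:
K(Q, p) = p² + 83*Q (K(Q, p) = 83*Q + p² = p² + 83*Q)
K(2077, 1091) - 1*1444470 = (1091² + 83*2077) - 1*1444470 = (1190281 + 172391) - 1444470 = 1362672 - 1444470 = -81798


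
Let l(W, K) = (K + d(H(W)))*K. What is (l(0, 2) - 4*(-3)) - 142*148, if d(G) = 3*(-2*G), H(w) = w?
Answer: -21000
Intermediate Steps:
d(G) = -6*G
l(W, K) = K*(K - 6*W) (l(W, K) = (K - 6*W)*K = K*(K - 6*W))
(l(0, 2) - 4*(-3)) - 142*148 = (2*(2 - 6*0) - 4*(-3)) - 142*148 = (2*(2 + 0) + 12) - 21016 = (2*2 + 12) - 21016 = (4 + 12) - 21016 = 16 - 21016 = -21000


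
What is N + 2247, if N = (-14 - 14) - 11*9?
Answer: 2120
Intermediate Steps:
N = -127 (N = -28 - 99 = -127)
N + 2247 = -127 + 2247 = 2120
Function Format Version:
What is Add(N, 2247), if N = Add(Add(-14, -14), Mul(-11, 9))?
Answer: 2120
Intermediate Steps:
N = -127 (N = Add(-28, -99) = -127)
Add(N, 2247) = Add(-127, 2247) = 2120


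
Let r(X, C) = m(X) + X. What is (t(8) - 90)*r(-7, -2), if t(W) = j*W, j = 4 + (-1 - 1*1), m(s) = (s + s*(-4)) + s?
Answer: -518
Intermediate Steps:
m(s) = -2*s (m(s) = (s - 4*s) + s = -3*s + s = -2*s)
j = 2 (j = 4 + (-1 - 1) = 4 - 2 = 2)
r(X, C) = -X (r(X, C) = -2*X + X = -X)
t(W) = 2*W
(t(8) - 90)*r(-7, -2) = (2*8 - 90)*(-1*(-7)) = (16 - 90)*7 = -74*7 = -518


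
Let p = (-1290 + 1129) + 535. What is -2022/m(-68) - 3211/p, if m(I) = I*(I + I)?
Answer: -447817/50864 ≈ -8.8042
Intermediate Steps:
p = 374 (p = -161 + 535 = 374)
m(I) = 2*I² (m(I) = I*(2*I) = 2*I²)
-2022/m(-68) - 3211/p = -2022/(2*(-68)²) - 3211/374 = -2022/(2*4624) - 3211*1/374 = -2022/9248 - 3211/374 = -2022*1/9248 - 3211/374 = -1011/4624 - 3211/374 = -447817/50864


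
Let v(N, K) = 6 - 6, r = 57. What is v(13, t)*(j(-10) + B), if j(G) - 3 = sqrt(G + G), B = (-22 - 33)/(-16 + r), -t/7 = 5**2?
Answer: 0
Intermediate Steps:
t = -175 (t = -7*5**2 = -7*25 = -175)
v(N, K) = 0
B = -55/41 (B = (-22 - 33)/(-16 + 57) = -55/41 ≈ -1.3415)
j(G) = 3 + sqrt(2)*sqrt(G) (j(G) = 3 + sqrt(G + G) = 3 + sqrt(2*G) = 3 + sqrt(2)*sqrt(G))
v(13, t)*(j(-10) + B) = 0*((3 + sqrt(2)*sqrt(-10)) - 55/41) = 0*((3 + sqrt(2)*(I*sqrt(10))) - 55/41) = 0*((3 + 2*I*sqrt(5)) - 55/41) = 0*(68/41 + 2*I*sqrt(5)) = 0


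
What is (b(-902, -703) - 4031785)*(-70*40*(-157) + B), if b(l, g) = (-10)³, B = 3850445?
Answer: -17300829125325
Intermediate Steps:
b(l, g) = -1000
(b(-902, -703) - 4031785)*(-70*40*(-157) + B) = (-1000 - 4031785)*(-70*40*(-157) + 3850445) = -4032785*(-2800*(-157) + 3850445) = -4032785*(439600 + 3850445) = -4032785*4290045 = -17300829125325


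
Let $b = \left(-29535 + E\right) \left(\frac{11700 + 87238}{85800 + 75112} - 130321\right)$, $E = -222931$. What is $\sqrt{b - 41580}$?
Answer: $\frac{3 \sqrt{1479003110446110243}}{20114} \approx 1.8139 \cdot 10^{5}$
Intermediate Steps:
$b = \frac{1323560188541331}{40228}$ ($b = \left(-29535 - 222931\right) \left(\frac{11700 + 87238}{85800 + 75112} - 130321\right) = - 252466 \left(\frac{98938}{160912} - 130321\right) = - 252466 \left(98938 \cdot \frac{1}{160912} - 130321\right) = - 252466 \left(\frac{49469}{80456} - 130321\right) = \left(-252466\right) \left(- \frac{10485056907}{80456}\right) = \frac{1323560188541331}{40228} \approx 3.2901 \cdot 10^{10}$)
$\sqrt{b - 41580} = \sqrt{\frac{1323560188541331}{40228} - 41580} = \sqrt{\frac{1323558515861091}{40228}} = \frac{3 \sqrt{1479003110446110243}}{20114}$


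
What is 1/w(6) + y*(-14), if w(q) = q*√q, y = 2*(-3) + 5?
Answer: 14 + √6/36 ≈ 14.068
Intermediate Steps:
y = -1 (y = -6 + 5 = -1)
w(q) = q^(3/2)
1/w(6) + y*(-14) = 1/6^(3/2) - 1*(-14) = 1/(6*√6) + 14 = 1*(√6/36) + 14 = √6/36 + 14 = 14 + √6/36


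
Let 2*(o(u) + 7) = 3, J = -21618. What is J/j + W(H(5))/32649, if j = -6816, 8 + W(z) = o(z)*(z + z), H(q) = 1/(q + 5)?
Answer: 588120047/185446320 ≈ 3.1714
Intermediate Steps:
o(u) = -11/2 (o(u) = -7 + (½)*3 = -7 + 3/2 = -11/2)
H(q) = 1/(5 + q)
W(z) = -8 - 11*z (W(z) = -8 - 11*(z + z)/2 = -8 - 11*z)
J/j + W(H(5))/32649 = -21618/(-6816) + (-8 - 11/(5 + 5))/32649 = -21618*(-1/6816) + (-8 - 11/10)*(1/32649) = 3603/1136 + (-8 - 11*⅒)*(1/32649) = 3603/1136 + (-8 - 11/10)*(1/32649) = 3603/1136 - 91/10*1/32649 = 3603/1136 - 91/326490 = 588120047/185446320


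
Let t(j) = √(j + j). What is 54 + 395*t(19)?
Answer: 54 + 395*√38 ≈ 2488.9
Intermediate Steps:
t(j) = √2*√j (t(j) = √(2*j) = √2*√j)
54 + 395*t(19) = 54 + 395*(√2*√19) = 54 + 395*√38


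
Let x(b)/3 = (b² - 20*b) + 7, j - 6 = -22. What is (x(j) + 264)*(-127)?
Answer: -255651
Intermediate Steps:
j = -16 (j = 6 - 22 = -16)
x(b) = 21 - 60*b + 3*b² (x(b) = 3*((b² - 20*b) + 7) = 3*(7 + b² - 20*b) = 21 - 60*b + 3*b²)
(x(j) + 264)*(-127) = ((21 - 60*(-16) + 3*(-16)²) + 264)*(-127) = ((21 + 960 + 3*256) + 264)*(-127) = ((21 + 960 + 768) + 264)*(-127) = (1749 + 264)*(-127) = 2013*(-127) = -255651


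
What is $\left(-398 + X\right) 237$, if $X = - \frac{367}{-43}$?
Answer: $- \frac{3969039}{43} \approx -92303.0$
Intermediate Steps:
$X = \frac{367}{43}$ ($X = \left(-367\right) \left(- \frac{1}{43}\right) = \frac{367}{43} \approx 8.5349$)
$\left(-398 + X\right) 237 = \left(-398 + \frac{367}{43}\right) 237 = \left(- \frac{16747}{43}\right) 237 = - \frac{3969039}{43}$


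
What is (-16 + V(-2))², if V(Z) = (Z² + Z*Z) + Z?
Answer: 100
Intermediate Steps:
V(Z) = Z + 2*Z² (V(Z) = (Z² + Z²) + Z = 2*Z² + Z = Z + 2*Z²)
(-16 + V(-2))² = (-16 - 2*(1 + 2*(-2)))² = (-16 - 2*(1 - 4))² = (-16 - 2*(-3))² = (-16 + 6)² = (-10)² = 100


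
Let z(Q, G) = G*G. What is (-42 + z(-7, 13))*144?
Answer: 18288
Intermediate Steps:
z(Q, G) = G²
(-42 + z(-7, 13))*144 = (-42 + 13²)*144 = (-42 + 169)*144 = 127*144 = 18288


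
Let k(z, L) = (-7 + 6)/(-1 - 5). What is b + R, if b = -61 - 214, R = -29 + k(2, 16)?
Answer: -1823/6 ≈ -303.83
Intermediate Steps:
k(z, L) = ⅙ (k(z, L) = -1/(-6) = -1*(-⅙) = ⅙)
R = -173/6 (R = -29 + ⅙ = -173/6 ≈ -28.833)
b = -275
b + R = -275 - 173/6 = -1823/6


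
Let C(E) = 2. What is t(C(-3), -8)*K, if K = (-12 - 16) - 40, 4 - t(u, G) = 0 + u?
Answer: -136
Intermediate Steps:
t(u, G) = 4 - u (t(u, G) = 4 - (0 + u) = 4 - u)
K = -68 (K = -28 - 40 = -68)
t(C(-3), -8)*K = (4 - 1*2)*(-68) = (4 - 2)*(-68) = 2*(-68) = -136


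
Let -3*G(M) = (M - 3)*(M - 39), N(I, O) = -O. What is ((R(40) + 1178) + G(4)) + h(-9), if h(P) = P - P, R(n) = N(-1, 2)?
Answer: 3563/3 ≈ 1187.7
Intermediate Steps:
R(n) = -2 (R(n) = -1*2 = -2)
G(M) = -(-39 + M)*(-3 + M)/3 (G(M) = -(M - 3)*(M - 39)/3 = -(-3 + M)*(-39 + M)/3 = -(-39 + M)*(-3 + M)/3)
h(P) = 0
((R(40) + 1178) + G(4)) + h(-9) = ((-2 + 1178) + (-39 + 14*4 - ⅓*4²)) + 0 = (1176 + (-39 + 56 - ⅓*16)) + 0 = (1176 + (-39 + 56 - 16/3)) + 0 = (1176 + 35/3) + 0 = 3563/3 + 0 = 3563/3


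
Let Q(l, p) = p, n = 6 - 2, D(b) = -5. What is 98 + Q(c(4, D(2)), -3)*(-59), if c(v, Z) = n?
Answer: 275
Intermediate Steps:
n = 4
c(v, Z) = 4
98 + Q(c(4, D(2)), -3)*(-59) = 98 - 3*(-59) = 98 + 177 = 275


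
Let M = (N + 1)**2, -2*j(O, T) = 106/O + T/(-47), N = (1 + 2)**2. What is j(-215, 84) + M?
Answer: 1022021/10105 ≈ 101.14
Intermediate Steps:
N = 9 (N = 3**2 = 9)
j(O, T) = -53/O + T/94 (j(O, T) = -(106/O + T/(-47))/2 = -(106/O + T*(-1/47))/2 = -(106/O - T/47)/2 = -53/O + T/94)
M = 100 (M = (9 + 1)**2 = 10**2 = 100)
j(-215, 84) + M = (-53/(-215) + (1/94)*84) + 100 = (-53*(-1/215) + 42/47) + 100 = (53/215 + 42/47) + 100 = 11521/10105 + 100 = 1022021/10105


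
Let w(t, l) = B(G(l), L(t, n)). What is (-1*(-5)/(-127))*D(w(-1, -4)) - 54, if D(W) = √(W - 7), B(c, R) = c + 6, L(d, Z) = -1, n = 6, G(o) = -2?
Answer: -54 - 5*I*√3/127 ≈ -54.0 - 0.068191*I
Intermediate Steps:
B(c, R) = 6 + c
w(t, l) = 4 (w(t, l) = 6 - 2 = 4)
D(W) = √(-7 + W)
(-1*(-5)/(-127))*D(w(-1, -4)) - 54 = (-1*(-5)/(-127))*√(-7 + 4) - 54 = (5*(-1/127))*√(-3) - 54 = -5*I*√3/127 - 54 = -54 - 5*I*√3/127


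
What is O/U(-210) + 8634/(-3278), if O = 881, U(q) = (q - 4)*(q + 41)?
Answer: -154684663/59276074 ≈ -2.6096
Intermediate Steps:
U(q) = (-4 + q)*(41 + q)
O/U(-210) + 8634/(-3278) = 881/(-164 + (-210)² + 37*(-210)) + 8634/(-3278) = 881/(-164 + 44100 - 7770) + 8634*(-1/3278) = 881/36166 - 4317/1639 = -154684663/59276074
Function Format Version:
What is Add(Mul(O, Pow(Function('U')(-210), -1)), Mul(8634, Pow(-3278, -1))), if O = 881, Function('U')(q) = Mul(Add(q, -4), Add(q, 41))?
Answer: Rational(-154684663, 59276074) ≈ -2.6096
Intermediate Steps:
Function('U')(q) = Mul(Add(-4, q), Add(41, q))
Add(Mul(O, Pow(Function('U')(-210), -1)), Mul(8634, Pow(-3278, -1))) = Add(Mul(881, Pow(Add(-164, Pow(-210, 2), Mul(37, -210)), -1)), Mul(8634, Pow(-3278, -1))) = Add(Mul(881, Pow(Add(-164, 44100, -7770), -1)), Mul(8634, Rational(-1, 3278))) = Add(Mul(881, Pow(36166, -1)), Rational(-4317, 1639)) = Add(Mul(881, Rational(1, 36166)), Rational(-4317, 1639)) = Add(Rational(881, 36166), Rational(-4317, 1639)) = Rational(-154684663, 59276074)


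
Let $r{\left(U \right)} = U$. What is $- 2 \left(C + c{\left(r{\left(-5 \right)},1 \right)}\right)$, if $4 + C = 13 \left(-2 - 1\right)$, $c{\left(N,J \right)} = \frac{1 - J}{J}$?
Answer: $86$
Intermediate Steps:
$c{\left(N,J \right)} = \frac{1 - J}{J}$
$C = -43$ ($C = -4 + 13 \left(-2 - 1\right) = -4 + 13 \left(-3\right) = -4 - 39 = -43$)
$- 2 \left(C + c{\left(r{\left(-5 \right)},1 \right)}\right) = - 2 \left(-43 + \frac{1 - 1}{1}\right) = - 2 \left(-43 + 1 \left(1 - 1\right)\right) = - 2 \left(-43 + 1 \cdot 0\right) = - 2 \left(-43 + 0\right) = \left(-2\right) \left(-43\right) = 86$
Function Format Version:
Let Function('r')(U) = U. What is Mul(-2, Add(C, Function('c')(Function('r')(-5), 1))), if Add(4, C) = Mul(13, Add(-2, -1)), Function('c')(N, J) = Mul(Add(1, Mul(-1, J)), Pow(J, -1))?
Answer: 86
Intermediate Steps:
Function('c')(N, J) = Mul(Pow(J, -1), Add(1, Mul(-1, J)))
C = -43 (C = Add(-4, Mul(13, Add(-2, -1))) = Add(-4, Mul(13, -3)) = Add(-4, -39) = -43)
Mul(-2, Add(C, Function('c')(Function('r')(-5), 1))) = Mul(-2, Add(-43, Mul(Pow(1, -1), Add(1, Mul(-1, 1))))) = Mul(-2, Add(-43, Mul(1, Add(1, -1)))) = Mul(-2, Add(-43, Mul(1, 0))) = Mul(-2, Add(-43, 0)) = Mul(-2, -43) = 86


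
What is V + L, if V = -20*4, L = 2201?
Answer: 2121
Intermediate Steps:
V = -80
V + L = -80 + 2201 = 2121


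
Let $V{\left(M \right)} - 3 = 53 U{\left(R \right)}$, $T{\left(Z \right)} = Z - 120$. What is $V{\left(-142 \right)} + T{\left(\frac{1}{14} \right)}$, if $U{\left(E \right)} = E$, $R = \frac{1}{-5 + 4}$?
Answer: $- \frac{2379}{14} \approx -169.93$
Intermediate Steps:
$T{\left(Z \right)} = -120 + Z$
$R = -1$ ($R = \frac{1}{-1} = -1$)
$V{\left(M \right)} = -50$ ($V{\left(M \right)} = 3 + 53 \left(-1\right) = 3 - 53 = -50$)
$V{\left(-142 \right)} + T{\left(\frac{1}{14} \right)} = -50 - \left(120 - \frac{1}{14}\right) = -50 + \left(-120 + \frac{1}{14}\right) = -50 - \frac{1679}{14} = - \frac{2379}{14}$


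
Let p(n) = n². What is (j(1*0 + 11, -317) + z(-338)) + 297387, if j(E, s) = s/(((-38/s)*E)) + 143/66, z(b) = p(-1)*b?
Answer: 186100348/627 ≈ 2.9681e+5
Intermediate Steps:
z(b) = b (z(b) = (-1)²*b = 1*b = b)
j(E, s) = 13/6 - s²/(38*E) (j(E, s) = s/((-38*E/s)) + 143*(1/66) = s*(-s/(38*E)) + 13/6 = -s²/(38*E) + 13/6 = 13/6 - s²/(38*E))
(j(1*0 + 11, -317) + z(-338)) + 297387 = ((13/6 - 1/38*(-317)²/(1*0 + 11)) - 338) + 297387 = ((13/6 - 1/38*100489/(0 + 11)) - 338) + 297387 = ((13/6 - 1/38*100489/11) - 338) + 297387 = ((13/6 - 1/38*1/11*100489) - 338) + 297387 = ((13/6 - 100489/418) - 338) + 297387 = (-149375/627 - 338) + 297387 = -361301/627 + 297387 = 186100348/627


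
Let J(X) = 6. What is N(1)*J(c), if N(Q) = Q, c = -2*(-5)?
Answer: 6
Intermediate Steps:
c = 10
N(1)*J(c) = 1*6 = 6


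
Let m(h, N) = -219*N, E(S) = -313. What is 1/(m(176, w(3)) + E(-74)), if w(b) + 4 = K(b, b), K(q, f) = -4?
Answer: 1/1439 ≈ 0.00069493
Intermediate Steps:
w(b) = -8 (w(b) = -4 - 4 = -8)
1/(m(176, w(3)) + E(-74)) = 1/(-219*(-8) - 313) = 1/(1752 - 313) = 1/1439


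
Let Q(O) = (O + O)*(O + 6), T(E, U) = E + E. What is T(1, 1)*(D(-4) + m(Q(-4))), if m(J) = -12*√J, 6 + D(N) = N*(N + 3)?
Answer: -4 - 96*I ≈ -4.0 - 96.0*I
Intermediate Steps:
D(N) = -6 + N*(3 + N) (D(N) = -6 + N*(N + 3) = -6 + N*(3 + N))
T(E, U) = 2*E
Q(O) = 2*O*(6 + O) (Q(O) = (2*O)*(6 + O) = 2*O*(6 + O))
T(1, 1)*(D(-4) + m(Q(-4))) = (2*1)*((-6 + (-4)² + 3*(-4)) - 12*2*I*√2*√(6 - 4)) = 2*((-6 + 16 - 12) - 12*4*I) = 2*(-2 - 48*I) = -4 - 96*I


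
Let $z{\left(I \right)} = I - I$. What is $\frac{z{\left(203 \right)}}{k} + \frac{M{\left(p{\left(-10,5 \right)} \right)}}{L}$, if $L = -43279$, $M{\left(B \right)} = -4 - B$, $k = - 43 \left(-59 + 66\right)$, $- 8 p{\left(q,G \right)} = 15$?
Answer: $\frac{17}{346232} \approx 4.91 \cdot 10^{-5}$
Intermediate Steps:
$z{\left(I \right)} = 0$
$p{\left(q,G \right)} = - \frac{15}{8}$ ($p{\left(q,G \right)} = \left(- \frac{1}{8}\right) 15 = - \frac{15}{8}$)
$k = -301$ ($k = \left(-43\right) 7 = -301$)
$\frac{z{\left(203 \right)}}{k} + \frac{M{\left(p{\left(-10,5 \right)} \right)}}{L} = \frac{0}{-301} + \frac{-4 - - \frac{15}{8}}{-43279} = 0 \left(- \frac{1}{301}\right) + \left(-4 + \frac{15}{8}\right) \left(- \frac{1}{43279}\right) = 0 - - \frac{17}{346232} = 0 + \frac{17}{346232} = \frac{17}{346232}$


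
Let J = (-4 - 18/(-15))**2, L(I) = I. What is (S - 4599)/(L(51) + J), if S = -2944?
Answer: -188575/1471 ≈ -128.20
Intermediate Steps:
J = 196/25 (J = (-4 - 18*(-1/15))**2 = (-4 + 6/5)**2 = (-14/5)**2 = 196/25 ≈ 7.8400)
(S - 4599)/(L(51) + J) = (-2944 - 4599)/(51 + 196/25) = -7543/1471/25 = -7543*25/1471 = -188575/1471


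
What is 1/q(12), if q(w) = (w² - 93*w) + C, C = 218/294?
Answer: -147/142775 ≈ -0.0010296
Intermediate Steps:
C = 109/147 (C = 218*(1/294) = 109/147 ≈ 0.74150)
q(w) = 109/147 + w² - 93*w (q(w) = (w² - 93*w) + 109/147 = 109/147 + w² - 93*w)
1/q(12) = 1/(109/147 + 12² - 93*12) = 1/(109/147 + 144 - 1116) = 1/(-142775/147) = -147/142775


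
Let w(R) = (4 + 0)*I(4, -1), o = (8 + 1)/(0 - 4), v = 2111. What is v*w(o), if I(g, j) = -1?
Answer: -8444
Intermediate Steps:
o = -9/4 (o = 9/(-4) = 9*(-¼) = -9/4 ≈ -2.2500)
w(R) = -4 (w(R) = (4 + 0)*(-1) = 4*(-1) = -4)
v*w(o) = 2111*(-4) = -8444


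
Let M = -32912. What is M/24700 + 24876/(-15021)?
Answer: -30800232/10306075 ≈ -2.9886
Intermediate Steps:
M/24700 + 24876/(-15021) = -32912/24700 + 24876/(-15021) = -32912*1/24700 + 24876*(-1/15021) = -8228/6175 - 2764/1669 = -30800232/10306075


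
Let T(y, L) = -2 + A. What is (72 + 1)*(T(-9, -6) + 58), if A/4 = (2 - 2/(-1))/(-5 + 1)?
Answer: 3796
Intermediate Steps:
A = -4 (A = 4*((2 - 2/(-1))/(-5 + 1)) = 4*((2 - 2*(-1))/(-4)) = 4*((2 + 2)*(-¼)) = 4*(4*(-¼)) = 4*(-1) = -4)
T(y, L) = -6 (T(y, L) = -2 - 4 = -6)
(72 + 1)*(T(-9, -6) + 58) = (72 + 1)*(-6 + 58) = 73*52 = 3796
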